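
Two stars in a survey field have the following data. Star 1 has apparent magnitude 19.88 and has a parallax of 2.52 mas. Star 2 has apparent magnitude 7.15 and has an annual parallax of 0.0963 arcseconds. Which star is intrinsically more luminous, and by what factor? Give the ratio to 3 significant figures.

Star 2 is more luminous, by a factor of 84.6.

Star 1: p = 2.52 mas = 2.52×10^-3″ → d = 1/p = 396.8 pc
Star 1: M = m − 5 log₁₀ d + 5 = 19.88 − 5·2.5986 + 5 = 11.887
Star 2: d = 1/p = 1/0.0963″ = 10.38 pc
Star 2: M = m − 5 log₁₀ d + 5 = 7.15 − 5·1.0164 + 5 = 7.068
ΔM = M_1 − M_2 = 11.887 − (7.068) = 4.819; smaller M is more luminous → Star 2.
L ratio = 10^(0.4 |ΔM|) = 10^1.928 = 84.63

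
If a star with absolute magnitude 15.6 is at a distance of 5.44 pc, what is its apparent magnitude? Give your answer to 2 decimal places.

m ≈ 14.28

m = M + 5 log₁₀ d − 5 = 15.6 + 5·0.7356 − 5 = 14.278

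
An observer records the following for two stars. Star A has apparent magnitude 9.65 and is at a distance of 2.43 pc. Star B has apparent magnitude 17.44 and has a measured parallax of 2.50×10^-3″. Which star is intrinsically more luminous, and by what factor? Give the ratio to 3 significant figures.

Star A: M = m − 5 log₁₀ d + 5 = 9.65 − 5·0.3856 + 5 = 12.722
Star B: d = 1/p = 1/2.50×10^-3″ = 400.0 pc
Star B: M = m − 5 log₁₀ d + 5 = 17.44 − 5·2.6021 + 5 = 9.430
ΔM = M_A − M_B = 12.722 − (9.430) = 3.292; smaller M is more luminous → Star B.
L ratio = 10^(0.4 |ΔM|) = 10^1.317 = 20.74

Star B is more luminous, by a factor of 20.7.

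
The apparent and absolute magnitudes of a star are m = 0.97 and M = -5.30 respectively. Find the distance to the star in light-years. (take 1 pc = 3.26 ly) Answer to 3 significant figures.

d ≈ 585 ly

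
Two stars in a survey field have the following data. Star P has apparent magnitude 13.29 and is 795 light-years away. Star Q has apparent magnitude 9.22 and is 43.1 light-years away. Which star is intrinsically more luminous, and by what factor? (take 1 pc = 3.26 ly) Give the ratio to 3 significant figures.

Star P is more luminous, by a factor of 8.01.

Star P: d = 795 ly / 3.26 = 243.9 pc
Star P: M = m − 5 log₁₀ d + 5 = 13.29 − 5·2.3871 + 5 = 6.354
Star Q: d = 43.1 ly / 3.26 = 13.22 pc
Star Q: M = m − 5 log₁₀ d + 5 = 9.22 − 5·1.1213 + 5 = 8.614
ΔM = M_P − M_Q = 6.354 − (8.614) = -2.259; smaller M is more luminous → Star P.
L ratio = 10^(0.4 |ΔM|) = 10^0.904 = 8.013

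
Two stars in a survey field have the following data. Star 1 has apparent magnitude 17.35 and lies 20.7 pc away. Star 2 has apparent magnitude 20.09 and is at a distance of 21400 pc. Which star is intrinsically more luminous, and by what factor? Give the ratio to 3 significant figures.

Star 2 is more luminous, by a factor of 85700.

Star 1: M = m − 5 log₁₀ d + 5 = 17.35 − 5·1.3160 + 5 = 15.770
Star 2: M = m − 5 log₁₀ d + 5 = 20.09 − 5·4.3304 + 5 = 3.438
ΔM = M_1 − M_2 = 15.770 − (3.438) = 12.332; smaller M is more luminous → Star 2.
L ratio = 10^(0.4 |ΔM|) = 10^4.933 = 85680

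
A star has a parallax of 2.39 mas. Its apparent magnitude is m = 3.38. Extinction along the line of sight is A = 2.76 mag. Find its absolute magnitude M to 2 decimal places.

M ≈ -7.49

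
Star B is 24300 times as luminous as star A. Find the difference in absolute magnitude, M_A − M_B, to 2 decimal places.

Pogson: ΔM = −2.5 log₁₀(ratio) = −2.5 log₁₀(24300) = −2.5 × 4.3856 = -10.964
Star B is brighter so has the smaller magnitude: M_A − M_B is positive.

M_A − M_B ≈ 10.96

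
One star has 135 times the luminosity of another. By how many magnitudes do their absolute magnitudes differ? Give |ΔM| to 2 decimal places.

|ΔM| ≈ 5.33

Pogson: ΔM = −2.5 log₁₀(ratio) = −2.5 log₁₀(135) = −2.5 × 2.1303 = -5.326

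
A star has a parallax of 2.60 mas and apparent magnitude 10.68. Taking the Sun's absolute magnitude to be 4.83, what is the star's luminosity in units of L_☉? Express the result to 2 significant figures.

L/L_☉ ≈ 6.8

d = 1/p = 1000/2.60 mas = 384.6 pc
M = m − 5 log₁₀ d + 5 = 10.68 − 5·2.5850 + 5 = 2.755
M − M_☉ = 2.755 − 4.83 = -2.075
L/L_☉ = 10^(−0.4 × -2.075) = 6.762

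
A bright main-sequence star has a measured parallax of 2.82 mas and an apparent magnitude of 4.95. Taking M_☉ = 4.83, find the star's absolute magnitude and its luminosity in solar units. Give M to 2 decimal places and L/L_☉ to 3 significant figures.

d = 1/p = 1000/2.82 mas = 354.6 pc
M = m − 5 log₁₀ d + 5 = 4.95 − 5·2.5498 + 5 = -2.799
M − M_☉ = -2.799 − 4.83 = -7.629
L/L_☉ = 10^(−0.4 × -7.629) = 1126

M ≈ -2.80; L/L_☉ ≈ 1130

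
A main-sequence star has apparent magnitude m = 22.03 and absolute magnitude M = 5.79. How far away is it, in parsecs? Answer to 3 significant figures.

μ = m − M = 16.240
m − M = 5 log₁₀ d − 5
log₁₀ d = (m − M)/5 + 1 = 4.2480
d = 10^4.2480 = 17700 pc

d ≈ 17700 pc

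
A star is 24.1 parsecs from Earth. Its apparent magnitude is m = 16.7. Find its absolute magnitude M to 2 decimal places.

5 log₁₀(d/10 pc) = 5 log₁₀(24.10) − 5 = 1.910
M = m − 5 log₁₀(d/10) = 16.7 − 1.910 = 14.790

M ≈ 14.79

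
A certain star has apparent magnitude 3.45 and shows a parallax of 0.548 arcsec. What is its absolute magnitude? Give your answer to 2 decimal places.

M ≈ 7.14

d = 1/p = 1/0.548″ = 1.825 pc
5 log₁₀(d/10 pc) = 5 log₁₀(1.825) − 5 = -3.694
M = m − 5 log₁₀(d/10) = 3.45 + 3.694 = 7.144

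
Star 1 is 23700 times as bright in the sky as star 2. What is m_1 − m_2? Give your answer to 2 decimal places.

m_1 − m_2 ≈ -10.94

Pogson: Δm = −2.5 log₁₀(ratio) = −2.5 log₁₀(23700) = −2.5 × 4.3747 = -10.937
Star 1 is brighter, so it has the smaller magnitude: the difference is negative.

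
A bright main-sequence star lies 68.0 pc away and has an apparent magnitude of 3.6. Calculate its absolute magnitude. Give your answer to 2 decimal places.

M ≈ -0.56

5 log₁₀(d/10 pc) = 5 log₁₀(68.00) − 5 = 4.163
M = m − 5 log₁₀(d/10) = 3.6 − 4.163 = -0.563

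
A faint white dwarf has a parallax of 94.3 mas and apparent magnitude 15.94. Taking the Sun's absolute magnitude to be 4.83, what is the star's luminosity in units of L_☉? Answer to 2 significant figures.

L/L_☉ ≈ 4.0×10^-5

d = 1/p = 1000/94.3 mas = 10.60 pc
M = m − 5 log₁₀ d + 5 = 15.94 − 5·1.0255 + 5 = 15.813
M − M_☉ = 15.813 − 4.83 = 10.983
L/L_☉ = 10^(−0.4 × 10.983) = 4.046×10^-5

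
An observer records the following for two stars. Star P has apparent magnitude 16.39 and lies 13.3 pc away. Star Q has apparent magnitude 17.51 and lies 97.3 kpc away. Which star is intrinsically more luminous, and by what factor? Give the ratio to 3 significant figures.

Star Q is more luminous, by a factor of 1.91×10^7.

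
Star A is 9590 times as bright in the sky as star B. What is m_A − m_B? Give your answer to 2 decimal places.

Pogson: Δm = −2.5 log₁₀(ratio) = −2.5 log₁₀(9590) = −2.5 × 3.9818 = -9.955
Star A is brighter, so it has the smaller magnitude: the difference is negative.

m_A − m_B ≈ -9.95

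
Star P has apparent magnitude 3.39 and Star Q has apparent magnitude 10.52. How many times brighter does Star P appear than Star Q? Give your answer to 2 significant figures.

Δm = 3.39 − (10.52) = -7.13
Flux ratio = 10^(−0.4 Δm) = 10^(−0.4 × -7.13) = 10^2.852 = 711.2

710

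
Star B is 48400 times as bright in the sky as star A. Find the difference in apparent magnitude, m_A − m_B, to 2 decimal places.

m_A − m_B ≈ 11.71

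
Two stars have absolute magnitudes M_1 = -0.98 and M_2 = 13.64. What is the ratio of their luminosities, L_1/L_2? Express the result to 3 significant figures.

L_1/L_2 ≈ 705000

ΔM = M_1 − M_2 = -14.62
L_1/L_2 = 10^(−0.4 ΔM) = 10^5.848 = 704700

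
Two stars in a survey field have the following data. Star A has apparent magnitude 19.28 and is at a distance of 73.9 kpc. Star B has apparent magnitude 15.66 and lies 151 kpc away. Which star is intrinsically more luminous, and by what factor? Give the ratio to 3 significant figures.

Star B is more luminous, by a factor of 117.

Star A: d = 73.9 kpc = 73900 pc
Star A: M = m − 5 log₁₀ d + 5 = 19.28 − 5·4.8686 + 5 = -0.063
Star B: d = 151 kpc = 151000 pc
Star B: M = m − 5 log₁₀ d + 5 = 15.66 − 5·5.1790 + 5 = -5.235
ΔM = M_A − M_B = -0.063 − (-5.235) = 5.172; smaller M is more luminous → Star B.
L ratio = 10^(0.4 |ΔM|) = 10^2.069 = 117.1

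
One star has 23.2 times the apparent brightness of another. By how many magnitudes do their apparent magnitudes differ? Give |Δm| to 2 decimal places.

Pogson: Δm = −2.5 log₁₀(ratio) = −2.5 log₁₀(23.2) = −2.5 × 1.3655 = -3.414

|Δm| ≈ 3.41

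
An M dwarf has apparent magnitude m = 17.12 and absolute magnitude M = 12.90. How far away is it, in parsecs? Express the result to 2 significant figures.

μ = m − M = 4.220
m − M = 5 log₁₀ d − 5
log₁₀ d = (m − M)/5 + 1 = 1.8440
d = 10^1.8440 = 69.82 pc

d ≈ 70 pc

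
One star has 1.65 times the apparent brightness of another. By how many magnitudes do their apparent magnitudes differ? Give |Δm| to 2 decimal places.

Pogson: Δm = −2.5 log₁₀(ratio) = −2.5 log₁₀(1.65) = −2.5 × 0.2175 = -0.544

|Δm| ≈ 0.54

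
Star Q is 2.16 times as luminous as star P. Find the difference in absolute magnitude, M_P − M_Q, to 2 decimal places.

Pogson: ΔM = −2.5 log₁₀(ratio) = −2.5 log₁₀(2.16) = −2.5 × 0.3345 = -0.836
Star Q is brighter so has the smaller magnitude: M_P − M_Q is positive.

M_P − M_Q ≈ 0.84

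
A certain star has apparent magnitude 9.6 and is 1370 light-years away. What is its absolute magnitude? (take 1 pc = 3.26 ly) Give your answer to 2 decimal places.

M ≈ 1.48

d = 1370 ly / 3.26 = 420.2 pc
5 log₁₀(d/10 pc) = 5 log₁₀(420.2) − 5 = 8.118
M = m − 5 log₁₀(d/10) = 9.6 − 8.118 = 1.482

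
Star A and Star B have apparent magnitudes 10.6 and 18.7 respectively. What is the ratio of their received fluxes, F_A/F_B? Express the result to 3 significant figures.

Δm = 10.6 − (18.7) = -8.1
Flux ratio = 10^(−0.4 Δm) = 10^(−0.4 × -8.1) = 10^3.240 = 1738

F_A/F_B ≈ 1740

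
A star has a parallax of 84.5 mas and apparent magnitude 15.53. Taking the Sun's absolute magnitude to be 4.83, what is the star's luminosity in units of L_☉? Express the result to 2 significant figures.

d = 1/p = 1000/84.5 mas = 11.83 pc
M = m − 5 log₁₀ d + 5 = 15.53 − 5·1.0731 + 5 = 15.164
M − M_☉ = 15.164 − 4.83 = 10.334
L/L_☉ = 10^(−0.4 × 10.334) = 7.350×10^-5

L/L_☉ ≈ 7.3×10^-5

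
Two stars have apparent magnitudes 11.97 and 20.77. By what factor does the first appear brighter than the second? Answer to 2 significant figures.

3300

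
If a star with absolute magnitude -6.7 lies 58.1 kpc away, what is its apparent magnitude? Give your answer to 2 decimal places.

d = 58.1 kpc = 58100 pc
m = M + 5 log₁₀ d − 5 = -6.7 + 5·4.7642 − 5 = 12.121

m ≈ 12.12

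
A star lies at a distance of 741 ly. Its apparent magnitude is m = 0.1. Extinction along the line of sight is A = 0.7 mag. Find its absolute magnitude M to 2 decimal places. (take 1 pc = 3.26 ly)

d = 741 ly / 3.26 = 227.3 pc
5 log₁₀(d/10 pc) = 5 log₁₀(227.3) − 5 = 6.783
M = m − 5 log₁₀(d/10) − A = 0.1 − 6.783 − 0.7 = -7.383

M ≈ -7.38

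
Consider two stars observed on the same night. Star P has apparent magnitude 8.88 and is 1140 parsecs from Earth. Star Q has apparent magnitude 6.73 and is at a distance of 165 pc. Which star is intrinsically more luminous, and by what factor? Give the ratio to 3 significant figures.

Star P is more luminous, by a factor of 6.59.

Star P: M = m − 5 log₁₀ d + 5 = 8.88 − 5·3.0569 + 5 = -1.405
Star Q: M = m − 5 log₁₀ d + 5 = 6.73 − 5·2.2175 + 5 = 0.643
ΔM = M_P − M_Q = -1.405 − (0.643) = -2.047; smaller M is more luminous → Star P.
L ratio = 10^(0.4 |ΔM|) = 10^0.819 = 6.589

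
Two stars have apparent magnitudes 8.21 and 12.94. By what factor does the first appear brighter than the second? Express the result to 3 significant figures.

78.0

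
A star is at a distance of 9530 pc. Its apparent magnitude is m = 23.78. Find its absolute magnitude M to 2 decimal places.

M ≈ 8.88

5 log₁₀(d/10 pc) = 5 log₁₀(9530) − 5 = 14.895
M = m − 5 log₁₀(d/10) = 23.78 − 14.895 = 8.885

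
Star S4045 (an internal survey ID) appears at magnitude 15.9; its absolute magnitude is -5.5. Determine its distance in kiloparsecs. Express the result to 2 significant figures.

Distance modulus: m − M = 15.9 − (-5.5) = 21.400
m − M = 5 log₁₀ d − 5
log₁₀ d = (m − M)/5 + 1 = 5.2800
d = 10^5.2800 = 190500 pc
= 190.5 kpc

d ≈ 190 kpc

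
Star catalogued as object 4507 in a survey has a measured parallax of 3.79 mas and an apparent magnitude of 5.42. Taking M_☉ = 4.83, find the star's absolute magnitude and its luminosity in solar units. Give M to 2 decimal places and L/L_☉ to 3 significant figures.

M ≈ -1.69; L/L_☉ ≈ 404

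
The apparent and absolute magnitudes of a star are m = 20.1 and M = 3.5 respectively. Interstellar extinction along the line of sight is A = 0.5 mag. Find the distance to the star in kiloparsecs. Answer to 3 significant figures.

m − M = 5 log₁₀(d/10 pc) + A  ⇒  20.1 − (3.5) − 0.5 = 5 log₁₀(d/10)
16.100 = 5 log₁₀(d/10)
log₁₀ d = (m − M − A)/5 + 1 = 4.2200
d = 10^4.2200 = 16600 pc
= 16.60 kpc

d ≈ 16.6 kpc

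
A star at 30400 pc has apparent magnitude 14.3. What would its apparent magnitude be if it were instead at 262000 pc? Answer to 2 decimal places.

m ≈ 18.98

Flux ∝ 1/d², so Δm = 5 log₁₀(d₂/d₁) = 5 log₁₀(262000/30400) = 4.677
m₂ = m₁ + Δm = 14.3 + (4.677) = 18.977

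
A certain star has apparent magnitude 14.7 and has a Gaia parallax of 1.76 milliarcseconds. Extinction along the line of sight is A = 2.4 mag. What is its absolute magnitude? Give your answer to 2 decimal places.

p = 1.76 mas = 1.76×10^-3″ → d = 1/p = 568.2 pc
5 log₁₀(d/10 pc) = 5 log₁₀(568.2) − 5 = 8.772
M = m − 5 log₁₀(d/10) − A = 14.7 − 8.772 − 2.4 = 3.528

M ≈ 3.53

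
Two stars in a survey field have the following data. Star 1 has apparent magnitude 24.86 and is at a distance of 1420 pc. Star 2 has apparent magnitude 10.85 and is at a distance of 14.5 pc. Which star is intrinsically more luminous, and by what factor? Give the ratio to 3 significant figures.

Star 1: M = m − 5 log₁₀ d + 5 = 24.86 − 5·3.1523 + 5 = 14.099
Star 2: M = m − 5 log₁₀ d + 5 = 10.85 − 5·1.1614 + 5 = 10.043
ΔM = M_1 − M_2 = 14.099 − (10.043) = 4.055; smaller M is more luminous → Star 2.
L ratio = 10^(0.4 |ΔM|) = 10^1.622 = 41.89

Star 2 is more luminous, by a factor of 41.9.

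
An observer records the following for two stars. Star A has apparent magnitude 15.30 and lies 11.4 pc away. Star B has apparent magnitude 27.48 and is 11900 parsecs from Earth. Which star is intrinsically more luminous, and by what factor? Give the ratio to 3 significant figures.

Star A: M = m − 5 log₁₀ d + 5 = 15.30 − 5·1.0569 + 5 = 15.015
Star B: M = m − 5 log₁₀ d + 5 = 27.48 − 5·4.0755 + 5 = 12.102
ΔM = M_A − M_B = 15.015 − (12.102) = 2.913; smaller M is more luminous → Star B.
L ratio = 10^(0.4 |ΔM|) = 10^1.165 = 14.63

Star B is more luminous, by a factor of 14.6.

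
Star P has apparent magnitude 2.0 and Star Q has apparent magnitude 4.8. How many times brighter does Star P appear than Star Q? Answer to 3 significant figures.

Magnitude difference = -2.8
Flux ratio = 10^(−0.4 Δm) = 10^(−0.4 × -2.8) = 10^1.120 = 13.18

13.2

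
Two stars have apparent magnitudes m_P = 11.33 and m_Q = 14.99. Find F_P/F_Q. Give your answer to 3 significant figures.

F_P/F_Q ≈ 29.1

Magnitude difference = -3.66
Flux ratio = 10^(−0.4 Δm) = 10^(−0.4 × -3.66) = 10^1.464 = 29.11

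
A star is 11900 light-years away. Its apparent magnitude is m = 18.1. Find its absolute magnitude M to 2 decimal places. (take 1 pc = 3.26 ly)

M ≈ 5.29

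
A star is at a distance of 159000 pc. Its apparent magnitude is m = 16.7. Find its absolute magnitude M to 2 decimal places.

M ≈ -4.31

5 log₁₀(d/10 pc) = 5 log₁₀(159000) − 5 = 21.007
M = m − 5 log₁₀(d/10) = 16.7 − 21.007 = -4.307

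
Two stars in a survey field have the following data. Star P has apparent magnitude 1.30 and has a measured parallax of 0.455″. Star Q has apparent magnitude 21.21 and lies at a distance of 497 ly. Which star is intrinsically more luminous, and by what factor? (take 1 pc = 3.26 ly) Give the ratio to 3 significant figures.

Star P is more luminous, by a factor of 19100.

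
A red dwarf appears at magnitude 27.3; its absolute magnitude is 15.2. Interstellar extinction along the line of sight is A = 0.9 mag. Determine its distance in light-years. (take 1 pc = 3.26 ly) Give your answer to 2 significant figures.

d ≈ 5700 ly

m − M = 5 log₁₀(d/10 pc) + A  ⇒  27.3 − (15.2) − 0.9 = 5 log₁₀(d/10)
11.200 = 5 log₁₀(d/10)
log₁₀ d = (m − M − A)/5 + 1 = 3.2400
d = 10^3.2400 = 1738 pc
= 5665 ly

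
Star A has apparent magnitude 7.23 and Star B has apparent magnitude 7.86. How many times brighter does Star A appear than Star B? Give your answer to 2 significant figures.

Δm = 7.23 − (7.86) = -0.63
Flux ratio = 10^(−0.4 Δm) = 10^(−0.4 × -0.63) = 10^0.252 = 1.786

1.8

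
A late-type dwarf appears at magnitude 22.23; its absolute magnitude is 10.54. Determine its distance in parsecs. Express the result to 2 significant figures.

μ = m − M = 11.690
m − M = 5 log₁₀ d − 5
log₁₀ d = (m − M)/5 + 1 = 3.3380
d = 10^3.3380 = 2178 pc

d ≈ 2200 pc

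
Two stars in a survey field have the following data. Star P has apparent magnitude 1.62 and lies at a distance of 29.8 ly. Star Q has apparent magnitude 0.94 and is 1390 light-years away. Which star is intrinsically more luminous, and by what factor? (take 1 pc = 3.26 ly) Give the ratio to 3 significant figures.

Star Q is more luminous, by a factor of 4070.

Star P: d = 29.8 ly / 3.26 = 9.141 pc
Star P: M = m − 5 log₁₀ d + 5 = 1.62 − 5·0.9610 + 5 = 1.815
Star Q: d = 1390 ly / 3.26 = 426.4 pc
Star Q: M = m − 5 log₁₀ d + 5 = 0.94 − 5·2.6298 + 5 = -7.209
ΔM = M_P − M_Q = 1.815 − (-7.209) = 9.024; smaller M is more luminous → Star Q.
L ratio = 10^(0.4 |ΔM|) = 10^3.610 = 4070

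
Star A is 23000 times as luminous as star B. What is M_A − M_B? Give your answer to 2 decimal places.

M_A − M_B ≈ -10.90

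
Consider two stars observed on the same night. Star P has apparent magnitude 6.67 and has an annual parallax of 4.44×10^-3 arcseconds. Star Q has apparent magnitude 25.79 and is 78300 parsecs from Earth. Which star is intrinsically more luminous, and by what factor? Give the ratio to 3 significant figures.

Star P is more luminous, by a factor of 368.

Star P: d = 1/p = 1/4.44×10^-3″ = 225.2 pc
Star P: M = m − 5 log₁₀ d + 5 = 6.67 − 5·2.3526 + 5 = -0.093
Star Q: M = m − 5 log₁₀ d + 5 = 25.79 − 5·4.8938 + 5 = 6.321
ΔM = M_P − M_Q = -0.093 − (6.321) = -6.414; smaller M is more luminous → Star P.
L ratio = 10^(0.4 |ΔM|) = 10^2.566 = 367.9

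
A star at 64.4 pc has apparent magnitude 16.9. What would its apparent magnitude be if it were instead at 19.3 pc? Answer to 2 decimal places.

m ≈ 14.28

Flux ∝ 1/d², so Δm = 5 log₁₀(d₂/d₁) = 5 log₁₀(19.3/64.4) = -2.617
m₂ = m₁ + Δm = 16.9 + (-2.617) = 14.283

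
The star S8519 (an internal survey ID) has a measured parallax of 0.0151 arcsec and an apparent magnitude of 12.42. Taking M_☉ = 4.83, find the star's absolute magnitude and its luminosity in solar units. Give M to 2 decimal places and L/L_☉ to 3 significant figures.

d = 1/p = 1/0.0151″ = 66.23 pc
M = m − 5 log₁₀ d + 5 = 12.42 − 5·1.8210 + 5 = 8.315
M − M_☉ = 8.315 − 4.83 = 3.485
L/L_☉ = 10^(−0.4 × 3.485) = 0.04037

M ≈ 8.31; L/L_☉ ≈ 0.0404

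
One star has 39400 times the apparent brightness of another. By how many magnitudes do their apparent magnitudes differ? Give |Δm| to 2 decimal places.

Pogson: Δm = −2.5 log₁₀(ratio) = −2.5 log₁₀(39400) = −2.5 × 4.5955 = -11.489

|Δm| ≈ 11.49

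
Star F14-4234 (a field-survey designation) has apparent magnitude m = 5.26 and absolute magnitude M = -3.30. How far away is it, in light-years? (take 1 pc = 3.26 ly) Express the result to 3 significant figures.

d ≈ 1680 ly

μ = m − M = 8.560
m − M = 5 log₁₀ d − 5
log₁₀ d = (m − M)/5 + 1 = 2.7120
d = 10^2.7120 = 515.2 pc
= 1680 ly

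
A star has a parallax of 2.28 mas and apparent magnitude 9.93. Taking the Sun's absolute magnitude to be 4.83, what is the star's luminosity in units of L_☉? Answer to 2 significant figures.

L/L_☉ ≈ 18

d = 1/p = 1000/2.28 mas = 438.6 pc
M = m − 5 log₁₀ d + 5 = 9.93 − 5·2.6421 + 5 = 1.720
M − M_☉ = 1.720 − 4.83 = -3.110
L/L_☉ = 10^(−0.4 × -3.110) = 17.54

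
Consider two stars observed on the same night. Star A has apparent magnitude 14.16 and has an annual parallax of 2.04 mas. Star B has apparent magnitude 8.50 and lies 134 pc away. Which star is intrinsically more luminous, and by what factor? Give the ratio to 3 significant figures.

Star B is more luminous, by a factor of 13.7.

Star A: p = 2.04 mas = 2.04×10^-3″ → d = 1/p = 490.2 pc
Star A: M = m − 5 log₁₀ d + 5 = 14.16 − 5·2.6904 + 5 = 5.708
Star B: M = m − 5 log₁₀ d + 5 = 8.50 − 5·2.1271 + 5 = 2.864
ΔM = M_A − M_B = 5.708 − (2.864) = 2.844; smaller M is more luminous → Star B.
L ratio = 10^(0.4 |ΔM|) = 10^1.137 = 13.72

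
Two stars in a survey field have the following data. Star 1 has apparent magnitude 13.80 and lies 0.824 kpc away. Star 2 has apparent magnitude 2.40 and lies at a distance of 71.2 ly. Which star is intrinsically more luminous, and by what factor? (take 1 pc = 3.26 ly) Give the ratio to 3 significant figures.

Star 2 is more luminous, by a factor of 25.5.

Star 1: d = 0.824 kpc = 824.0 pc
Star 1: M = m − 5 log₁₀ d + 5 = 13.80 − 5·2.9159 + 5 = 4.220
Star 2: d = 71.2 ly / 3.26 = 21.84 pc
Star 2: M = m − 5 log₁₀ d + 5 = 2.40 − 5·1.3393 + 5 = 0.704
ΔM = M_1 − M_2 = 4.220 − (0.704) = 3.517; smaller M is more luminous → Star 2.
L ratio = 10^(0.4 |ΔM|) = 10^1.407 = 25.51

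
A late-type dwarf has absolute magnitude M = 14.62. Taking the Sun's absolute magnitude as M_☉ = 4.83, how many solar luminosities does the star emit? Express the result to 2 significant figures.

L/L_☉ ≈ 1.2×10^-4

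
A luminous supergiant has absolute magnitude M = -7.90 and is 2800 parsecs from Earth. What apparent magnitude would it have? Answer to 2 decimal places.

m = M + 5 log₁₀ d − 5 = -7.90 + 5·3.4472 − 5 = 4.336

m ≈ 4.34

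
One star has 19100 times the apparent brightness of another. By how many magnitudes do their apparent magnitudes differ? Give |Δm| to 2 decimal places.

|Δm| ≈ 10.70

Pogson: Δm = −2.5 log₁₀(ratio) = −2.5 log₁₀(19100) = −2.5 × 4.2810 = -10.703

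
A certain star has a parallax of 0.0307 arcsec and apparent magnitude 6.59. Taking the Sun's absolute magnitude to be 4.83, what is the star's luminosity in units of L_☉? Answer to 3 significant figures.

L/L_☉ ≈ 2.10

d = 1/p = 1/0.0307″ = 32.57 pc
M = m − 5 log₁₀ d + 5 = 6.59 − 5·1.5129 + 5 = 4.026
M − M_☉ = 4.026 − 4.83 = -0.804
L/L_☉ = 10^(−0.4 × -0.804) = 2.098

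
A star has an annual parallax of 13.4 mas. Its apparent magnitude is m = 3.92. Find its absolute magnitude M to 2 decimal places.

M ≈ -0.44

p = 13.4 mas = 0.0134″ → d = 1/p = 74.63 pc
5 log₁₀(d/10 pc) = 5 log₁₀(74.63) − 5 = 4.364
M = m − 5 log₁₀(d/10) = 3.92 − 4.364 = -0.444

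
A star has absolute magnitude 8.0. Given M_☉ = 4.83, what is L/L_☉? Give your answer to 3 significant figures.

L/L_☉ ≈ 0.0540

M − M_☉ = 8.0 − 4.83 = 3.170
L/L_☉ = 10^(−0.4 (M − M_☉)) = 10^-1.268 = 0.05395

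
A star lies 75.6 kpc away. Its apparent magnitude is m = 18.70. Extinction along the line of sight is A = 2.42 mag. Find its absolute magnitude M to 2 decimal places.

d = 75.6 kpc = 75600 pc
5 log₁₀(d/10 pc) = 5 log₁₀(75600) − 5 = 19.393
M = m − 5 log₁₀(d/10) − A = 18.70 − 19.393 − 2.42 = -3.113

M ≈ -3.11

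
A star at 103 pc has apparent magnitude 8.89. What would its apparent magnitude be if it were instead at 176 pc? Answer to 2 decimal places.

Flux ∝ 1/d², so Δm = 5 log₁₀(d₂/d₁) = 5 log₁₀(176/103) = 1.163
m₂ = m₁ + Δm = 8.89 + (1.163) = 10.053

m ≈ 10.05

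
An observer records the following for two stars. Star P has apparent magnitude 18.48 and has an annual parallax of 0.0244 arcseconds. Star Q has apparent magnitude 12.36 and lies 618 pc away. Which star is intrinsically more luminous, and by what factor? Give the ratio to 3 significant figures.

Star Q is more luminous, by a factor of 63800.

Star P: d = 1/p = 1/0.0244″ = 40.98 pc
Star P: M = m − 5 log₁₀ d + 5 = 18.48 − 5·1.6126 + 5 = 15.417
Star Q: M = m − 5 log₁₀ d + 5 = 12.36 − 5·2.7910 + 5 = 3.405
ΔM = M_P − M_Q = 15.417 − (3.405) = 12.012; smaller M is more luminous → Star Q.
L ratio = 10^(0.4 |ΔM|) = 10^4.805 = 63790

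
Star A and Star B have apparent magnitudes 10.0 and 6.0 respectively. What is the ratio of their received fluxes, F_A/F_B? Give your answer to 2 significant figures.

Δm = 10.0 − (6.0) = 4.0
Flux ratio = 10^(−0.4 Δm) = 10^(−0.4 × 4.0) = 10^-1.600 = 0.02512

F_A/F_B ≈ 0.025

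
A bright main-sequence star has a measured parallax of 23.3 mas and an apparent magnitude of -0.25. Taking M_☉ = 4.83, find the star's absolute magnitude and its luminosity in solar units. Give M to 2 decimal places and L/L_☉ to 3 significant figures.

d = 1/p = 1000/23.3 mas = 42.92 pc
M = m − 5 log₁₀ d + 5 = -0.25 − 5·1.6326 + 5 = -3.413
M − M_☉ = -3.413 − 4.83 = -8.243
L/L_☉ = 10^(−0.4 × -8.243) = 1983

M ≈ -3.41; L/L_☉ ≈ 1980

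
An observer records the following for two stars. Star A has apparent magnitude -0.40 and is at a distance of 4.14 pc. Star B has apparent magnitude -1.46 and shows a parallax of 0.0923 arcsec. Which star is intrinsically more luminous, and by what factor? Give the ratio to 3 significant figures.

Star B is more luminous, by a factor of 18.2.

Star A: M = m − 5 log₁₀ d + 5 = -0.40 − 5·0.6170 + 5 = 1.515
Star B: d = 1/p = 1/0.0923″ = 10.83 pc
Star B: M = m − 5 log₁₀ d + 5 = -1.46 − 5·1.0348 + 5 = -1.634
ΔM = M_A − M_B = 1.515 − (-1.634) = 3.149; smaller M is more luminous → Star B.
L ratio = 10^(0.4 |ΔM|) = 10^1.260 = 18.18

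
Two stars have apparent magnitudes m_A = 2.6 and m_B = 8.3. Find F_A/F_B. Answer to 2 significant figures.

F_A/F_B ≈ 190

Δm = 2.6 − (8.3) = -5.7
Flux ratio = 10^(−0.4 Δm) = 10^(−0.4 × -5.7) = 10^2.280 = 190.5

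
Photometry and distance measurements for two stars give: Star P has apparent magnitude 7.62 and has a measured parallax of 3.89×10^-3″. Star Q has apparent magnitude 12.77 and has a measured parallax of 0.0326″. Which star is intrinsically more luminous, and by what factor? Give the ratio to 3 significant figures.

Star P: d = 1/p = 1/3.89×10^-3″ = 257.1 pc
Star P: M = m − 5 log₁₀ d + 5 = 7.62 − 5·2.4101 + 5 = 0.570
Star Q: d = 1/p = 1/0.0326″ = 30.67 pc
Star Q: M = m − 5 log₁₀ d + 5 = 12.77 − 5·1.4868 + 5 = 10.336
ΔM = M_P − M_Q = 0.570 − (10.336) = -9.766; smaller M is more luminous → Star P.
L ratio = 10^(0.4 |ΔM|) = 10^3.907 = 8064

Star P is more luminous, by a factor of 8060.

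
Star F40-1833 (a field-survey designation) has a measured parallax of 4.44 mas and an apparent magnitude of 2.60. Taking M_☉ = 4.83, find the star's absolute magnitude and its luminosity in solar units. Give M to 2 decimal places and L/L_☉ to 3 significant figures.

M ≈ -4.16; L/L_☉ ≈ 3960

d = 1/p = 1000/4.44 mas = 225.2 pc
M = m − 5 log₁₀ d + 5 = 2.60 − 5·2.3526 + 5 = -4.163
M − M_☉ = -4.163 − 4.83 = -8.993
L/L_☉ = 10^(−0.4 × -8.993) = 3956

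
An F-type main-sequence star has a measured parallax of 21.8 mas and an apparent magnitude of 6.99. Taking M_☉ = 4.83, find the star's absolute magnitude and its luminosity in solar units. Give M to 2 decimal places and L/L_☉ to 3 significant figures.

M ≈ 3.68; L/L_☉ ≈ 2.88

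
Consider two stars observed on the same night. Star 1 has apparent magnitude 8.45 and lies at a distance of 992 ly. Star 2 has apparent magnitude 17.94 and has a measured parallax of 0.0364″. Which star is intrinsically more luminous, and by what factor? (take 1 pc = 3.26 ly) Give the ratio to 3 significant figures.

Star 1 is more luminous, by a factor of 767000.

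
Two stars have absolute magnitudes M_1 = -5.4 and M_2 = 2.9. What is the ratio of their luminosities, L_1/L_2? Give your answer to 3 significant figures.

L_1/L_2 ≈ 2090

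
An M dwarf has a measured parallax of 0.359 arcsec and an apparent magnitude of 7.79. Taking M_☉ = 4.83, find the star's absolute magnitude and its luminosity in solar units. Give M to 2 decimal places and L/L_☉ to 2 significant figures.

d = 1/p = 1/0.359″ = 2.786 pc
M = m − 5 log₁₀ d + 5 = 7.79 − 5·0.4449 + 5 = 10.565
M − M_☉ = 10.565 − 4.83 = 5.735
L/L_☉ = 10^(−0.4 × 5.735) = 5.079×10^-3

M ≈ 10.57; L/L_☉ ≈ 5.1×10^-3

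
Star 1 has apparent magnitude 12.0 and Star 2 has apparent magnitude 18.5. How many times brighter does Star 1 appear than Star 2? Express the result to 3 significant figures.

398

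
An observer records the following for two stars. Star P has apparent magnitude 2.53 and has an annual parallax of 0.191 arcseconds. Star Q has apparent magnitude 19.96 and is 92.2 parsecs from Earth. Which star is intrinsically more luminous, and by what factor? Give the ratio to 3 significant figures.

Star P is more luminous, by a factor of 30200.

Star P: d = 1/p = 1/0.191″ = 5.236 pc
Star P: M = m − 5 log₁₀ d + 5 = 2.53 − 5·0.7190 + 5 = 3.935
Star Q: M = m − 5 log₁₀ d + 5 = 19.96 − 5·1.9647 + 5 = 15.136
ΔM = M_P − M_Q = 3.935 − (15.136) = -11.201; smaller M is more luminous → Star P.
L ratio = 10^(0.4 |ΔM|) = 10^4.480 = 30230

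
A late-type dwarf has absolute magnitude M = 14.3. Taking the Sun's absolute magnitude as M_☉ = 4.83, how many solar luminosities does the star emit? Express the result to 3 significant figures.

L/L_☉ ≈ 1.63×10^-4

M − M_☉ = 14.3 − 4.83 = 9.470
L/L_☉ = 10^(−0.4 (M − M_☉)) = 10^-3.788 = 1.629×10^-4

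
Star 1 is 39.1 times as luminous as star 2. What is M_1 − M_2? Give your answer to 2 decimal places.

M_1 − M_2 ≈ -3.98

Pogson: ΔM = −2.5 log₁₀(ratio) = −2.5 log₁₀(39.1) = −2.5 × 1.5922 = -3.980
Star 1 is brighter, so it has the smaller magnitude: the difference is negative.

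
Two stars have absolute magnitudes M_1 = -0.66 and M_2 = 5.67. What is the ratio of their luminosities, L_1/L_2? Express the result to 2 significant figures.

L_1/L_2 ≈ 340

ΔM = M_1 − M_2 = -6.33
L_1/L_2 = 10^(−0.4 ΔM) = 10^2.532 = 340.4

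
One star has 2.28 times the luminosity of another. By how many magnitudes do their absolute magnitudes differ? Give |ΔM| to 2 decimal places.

|ΔM| ≈ 0.89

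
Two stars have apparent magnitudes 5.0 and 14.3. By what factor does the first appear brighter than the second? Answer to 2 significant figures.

5200

Δm = 5.0 − (14.3) = -9.3
Flux ratio = 10^(−0.4 Δm) = 10^(−0.4 × -9.3) = 10^3.720 = 5248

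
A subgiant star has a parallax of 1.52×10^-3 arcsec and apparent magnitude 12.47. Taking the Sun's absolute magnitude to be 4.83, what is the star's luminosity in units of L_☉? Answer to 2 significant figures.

L/L_☉ ≈ 3.8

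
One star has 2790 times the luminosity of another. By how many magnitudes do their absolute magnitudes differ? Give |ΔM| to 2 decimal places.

Pogson: ΔM = −2.5 log₁₀(ratio) = −2.5 log₁₀(2790) = −2.5 × 3.4456 = -8.614

|ΔM| ≈ 8.61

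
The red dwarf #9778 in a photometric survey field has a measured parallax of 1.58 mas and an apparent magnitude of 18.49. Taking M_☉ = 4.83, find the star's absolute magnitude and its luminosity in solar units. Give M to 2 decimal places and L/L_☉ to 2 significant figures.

d = 1/p = 1000/1.58 mas = 632.9 pc
M = m − 5 log₁₀ d + 5 = 18.49 − 5·2.8013 + 5 = 9.483
M − M_☉ = 9.483 − 4.83 = 4.653
L/L_☉ = 10^(−0.4 × 4.653) = 0.01376

M ≈ 9.48; L/L_☉ ≈ 0.014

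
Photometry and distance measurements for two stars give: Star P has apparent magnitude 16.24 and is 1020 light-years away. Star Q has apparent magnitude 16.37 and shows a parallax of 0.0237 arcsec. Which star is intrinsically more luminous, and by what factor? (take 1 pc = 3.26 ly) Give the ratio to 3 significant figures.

Star P: d = 1020 ly / 3.26 = 312.9 pc
Star P: M = m − 5 log₁₀ d + 5 = 16.24 − 5·2.4954 + 5 = 8.763
Star Q: d = 1/p = 1/0.0237″ = 42.19 pc
Star Q: M = m − 5 log₁₀ d + 5 = 16.37 − 5·1.6253 + 5 = 13.244
ΔM = M_P − M_Q = 8.763 − (13.244) = -4.481; smaller M is more luminous → Star P.
L ratio = 10^(0.4 |ΔM|) = 10^1.792 = 61.98

Star P is more luminous, by a factor of 62.0.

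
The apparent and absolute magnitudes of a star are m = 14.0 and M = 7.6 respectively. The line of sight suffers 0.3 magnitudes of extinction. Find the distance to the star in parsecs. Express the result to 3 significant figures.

m − M = 5 log₁₀(d/10 pc) + A  ⇒  14.0 − (7.6) − 0.3 = 5 log₁₀(d/10)
6.100 = 5 log₁₀(d/10)
log₁₀ d = (m − M − A)/5 + 1 = 2.2200
d = 10^2.2200 = 166.0 pc

d ≈ 166 pc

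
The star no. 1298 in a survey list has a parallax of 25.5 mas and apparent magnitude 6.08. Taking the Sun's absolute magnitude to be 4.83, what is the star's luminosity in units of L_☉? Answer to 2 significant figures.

L/L_☉ ≈ 4.9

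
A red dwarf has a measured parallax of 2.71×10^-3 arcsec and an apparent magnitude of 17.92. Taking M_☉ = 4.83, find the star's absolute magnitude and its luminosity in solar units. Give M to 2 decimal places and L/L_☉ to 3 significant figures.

M ≈ 10.08; L/L_☉ ≈ 7.91×10^-3

d = 1/p = 1/2.71×10^-3″ = 369.0 pc
M = m − 5 log₁₀ d + 5 = 17.92 − 5·2.5670 + 5 = 10.085
M − M_☉ = 10.085 − 4.83 = 5.255
L/L_☉ = 10^(−0.4 × 5.255) = 7.908×10^-3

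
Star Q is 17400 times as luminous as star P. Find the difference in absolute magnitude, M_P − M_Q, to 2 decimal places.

Pogson: ΔM = −2.5 log₁₀(ratio) = −2.5 log₁₀(17400) = −2.5 × 4.2405 = -10.601
Star Q is brighter so has the smaller magnitude: M_P − M_Q is positive.

M_P − M_Q ≈ 10.60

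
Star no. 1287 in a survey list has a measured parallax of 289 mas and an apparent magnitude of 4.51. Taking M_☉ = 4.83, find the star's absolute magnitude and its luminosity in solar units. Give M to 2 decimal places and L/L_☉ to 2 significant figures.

M ≈ 6.81; L/L_☉ ≈ 0.16

d = 1/p = 1000/289 mas = 3.460 pc
M = m − 5 log₁₀ d + 5 = 4.51 − 5·0.5391 + 5 = 6.814
M − M_☉ = 6.814 − 4.83 = 1.984
L/L_☉ = 10^(−0.4 × 1.984) = 0.1608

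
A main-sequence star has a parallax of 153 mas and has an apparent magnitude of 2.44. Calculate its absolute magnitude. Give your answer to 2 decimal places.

M ≈ 3.36

p = 153 mas = 0.153″ → d = 1/p = 6.536 pc
5 log₁₀(d/10 pc) = 5 log₁₀(6.536) − 5 = -0.923
M = m − 5 log₁₀(d/10) = 2.44 + 0.923 = 3.363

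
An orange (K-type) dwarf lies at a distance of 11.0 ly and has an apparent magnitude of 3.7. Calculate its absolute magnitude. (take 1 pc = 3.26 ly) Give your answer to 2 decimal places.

M ≈ 6.06

d = 11.0 ly / 3.26 = 3.374 pc
5 log₁₀(d/10 pc) = 5 log₁₀(3.374) − 5 = -2.359
M = m − 5 log₁₀(d/10) = 3.7 + 2.359 = 6.059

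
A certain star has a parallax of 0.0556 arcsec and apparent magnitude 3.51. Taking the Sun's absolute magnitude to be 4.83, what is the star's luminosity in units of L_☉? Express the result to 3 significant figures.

L/L_☉ ≈ 10.9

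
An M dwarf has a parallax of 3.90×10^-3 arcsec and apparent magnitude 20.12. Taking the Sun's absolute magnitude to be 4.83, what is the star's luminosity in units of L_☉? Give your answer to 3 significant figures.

L/L_☉ ≈ 5.03×10^-4

d = 1/p = 1/3.90×10^-3″ = 256.4 pc
M = m − 5 log₁₀ d + 5 = 20.12 − 5·2.4089 + 5 = 13.075
M − M_☉ = 13.075 − 4.83 = 8.245
L/L_☉ = 10^(−0.4 × 8.245) = 5.034×10^-4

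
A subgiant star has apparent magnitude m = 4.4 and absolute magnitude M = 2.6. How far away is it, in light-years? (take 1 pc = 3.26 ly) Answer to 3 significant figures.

d ≈ 74.7 ly

Distance modulus: m − M = 4.4 − (2.6) = 1.800
m − M = 5 log₁₀ d − 5
log₁₀ d = (m − M)/5 + 1 = 1.3600
d = 10^1.3600 = 22.91 pc
= 74.68 ly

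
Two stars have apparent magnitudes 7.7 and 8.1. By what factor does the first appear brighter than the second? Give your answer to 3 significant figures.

Magnitude difference = -0.4
Flux ratio = 10^(−0.4 Δm) = 10^(−0.4 × -0.4) = 10^0.160 = 1.445

1.45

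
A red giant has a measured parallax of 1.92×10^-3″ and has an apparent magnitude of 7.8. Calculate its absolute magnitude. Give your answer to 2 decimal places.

M ≈ -0.78

d = 1/p = 1/1.92×10^-3″ = 520.8 pc
5 log₁₀(d/10 pc) = 5 log₁₀(520.8) − 5 = 8.583
M = m − 5 log₁₀(d/10) = 7.8 − 8.583 = -0.783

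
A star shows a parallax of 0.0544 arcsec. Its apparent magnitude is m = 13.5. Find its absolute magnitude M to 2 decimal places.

M ≈ 12.18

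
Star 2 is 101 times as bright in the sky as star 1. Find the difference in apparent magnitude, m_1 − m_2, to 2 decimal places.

m_1 − m_2 ≈ 5.01

Pogson: Δm = −2.5 log₁₀(ratio) = −2.5 log₁₀(101) = −2.5 × 2.0043 = -5.011
Star 2 is brighter so has the smaller magnitude: m_1 − m_2 is positive.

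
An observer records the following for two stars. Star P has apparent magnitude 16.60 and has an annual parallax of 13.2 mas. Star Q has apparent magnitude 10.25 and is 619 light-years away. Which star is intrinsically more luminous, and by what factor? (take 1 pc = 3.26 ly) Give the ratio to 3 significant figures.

Star Q is more luminous, by a factor of 2180.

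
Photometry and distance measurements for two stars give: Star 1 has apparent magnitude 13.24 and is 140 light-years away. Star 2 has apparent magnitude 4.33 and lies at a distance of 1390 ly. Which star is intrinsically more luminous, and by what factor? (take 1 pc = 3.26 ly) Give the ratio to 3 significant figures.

Star 2 is more luminous, by a factor of 361000.

Star 1: d = 140 ly / 3.26 = 42.94 pc
Star 1: M = m − 5 log₁₀ d + 5 = 13.24 − 5·1.6329 + 5 = 10.075
Star 2: d = 1390 ly / 3.26 = 426.4 pc
Star 2: M = m − 5 log₁₀ d + 5 = 4.33 − 5·2.6298 + 5 = -3.819
ΔM = M_1 − M_2 = 10.075 − (-3.819) = 13.894; smaller M is more luminous → Star 2.
L ratio = 10^(0.4 |ΔM|) = 10^5.558 = 361200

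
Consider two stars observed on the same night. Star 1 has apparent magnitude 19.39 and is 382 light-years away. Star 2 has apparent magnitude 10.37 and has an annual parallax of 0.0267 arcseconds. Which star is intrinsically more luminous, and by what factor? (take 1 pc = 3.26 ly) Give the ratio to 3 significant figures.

Star 2 is more luminous, by a factor of 414.

Star 1: d = 382 ly / 3.26 = 117.2 pc
Star 1: M = m − 5 log₁₀ d + 5 = 19.39 − 5·2.0688 + 5 = 14.046
Star 2: d = 1/p = 1/0.0267″ = 37.45 pc
Star 2: M = m − 5 log₁₀ d + 5 = 10.37 − 5·1.5735 + 5 = 7.503
ΔM = M_1 − M_2 = 14.046 − (7.503) = 6.543; smaller M is more luminous → Star 2.
L ratio = 10^(0.4 |ΔM|) = 10^2.617 = 414.3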